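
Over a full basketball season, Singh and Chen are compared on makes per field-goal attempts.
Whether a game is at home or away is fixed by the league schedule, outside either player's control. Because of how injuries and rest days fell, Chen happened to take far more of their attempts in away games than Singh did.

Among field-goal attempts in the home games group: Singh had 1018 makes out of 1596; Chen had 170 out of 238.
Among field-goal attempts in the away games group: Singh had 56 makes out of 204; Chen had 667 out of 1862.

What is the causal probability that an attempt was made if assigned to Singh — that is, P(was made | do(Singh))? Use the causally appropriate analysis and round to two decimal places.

0.45

Nothing the player does changes game venue; the imbalance is an allocation artefact. With game venue also predicting the outcome, the pooled figure is confounded, and the within-stratum comparison is the causal one.
Standardising Singh to the population game venue mix: 0.470·1018/1596 + 0.530·56/204 = 0.445.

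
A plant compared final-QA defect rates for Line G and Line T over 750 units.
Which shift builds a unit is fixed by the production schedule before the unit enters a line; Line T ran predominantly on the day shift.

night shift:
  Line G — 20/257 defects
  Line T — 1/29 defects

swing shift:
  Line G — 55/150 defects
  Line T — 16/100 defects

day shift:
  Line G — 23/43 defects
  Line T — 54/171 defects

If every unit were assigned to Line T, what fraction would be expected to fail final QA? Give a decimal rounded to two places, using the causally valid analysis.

Within every shift level Line T has the lower rate, yet pooled Line G does — Simpson's reversal.
Here shift is a common cause — it drives both which line a case falls under and the outcome. The crude comparison mixes populations; the stratum-specific rates are the causally relevant ones.
Standardising Line T to the population shift mix: 0.381·1/29 + 0.333·16/100 + 0.285·54/171 = 0.157.

0.16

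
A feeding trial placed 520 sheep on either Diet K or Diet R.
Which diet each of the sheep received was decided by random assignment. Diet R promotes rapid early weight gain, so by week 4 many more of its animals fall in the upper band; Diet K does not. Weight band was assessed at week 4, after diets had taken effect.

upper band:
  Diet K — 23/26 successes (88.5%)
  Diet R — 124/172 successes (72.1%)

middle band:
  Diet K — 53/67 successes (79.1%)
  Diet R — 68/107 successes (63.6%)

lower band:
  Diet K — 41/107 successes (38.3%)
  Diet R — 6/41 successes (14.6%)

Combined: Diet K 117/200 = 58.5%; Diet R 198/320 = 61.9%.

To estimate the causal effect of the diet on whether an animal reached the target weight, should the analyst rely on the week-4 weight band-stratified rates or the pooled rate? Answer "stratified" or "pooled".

pooled

Diet K is higher inside every week-4 weight band stratum but Diet R is higher in aggregate. Whether to stratify depends on how week-4 weight band relates to the diet.
Because the diet influences week-4 weight band, week-4 weight band is a post-treatment mediator, not a confounder. Stratifying on it would bias the estimate; the causal effect is the crude pooled difference.
Pooled: Diet K 58.5% vs Diet R 61.9%; Diet R is higher overall.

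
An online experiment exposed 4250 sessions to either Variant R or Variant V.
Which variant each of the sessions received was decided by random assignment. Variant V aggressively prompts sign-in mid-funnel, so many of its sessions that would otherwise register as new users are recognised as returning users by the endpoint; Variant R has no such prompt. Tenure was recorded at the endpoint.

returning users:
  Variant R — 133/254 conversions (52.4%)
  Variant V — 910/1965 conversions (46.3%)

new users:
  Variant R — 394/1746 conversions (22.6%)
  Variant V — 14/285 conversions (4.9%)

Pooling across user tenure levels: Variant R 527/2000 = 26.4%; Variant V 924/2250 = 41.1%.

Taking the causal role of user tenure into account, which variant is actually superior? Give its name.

Variant R is higher inside every user tenure stratum but Variant V is higher in aggregate. Whether to stratify depends on how user tenure relates to the variant.
User tenure here is a post-treatment variable shaped by the variant; conditioning on it would introduce bias rather than remove it. The overall comparison is the causal one.
Pooled: Variant R 26.4% vs Variant V 41.1%; Variant V is higher overall.

Variant V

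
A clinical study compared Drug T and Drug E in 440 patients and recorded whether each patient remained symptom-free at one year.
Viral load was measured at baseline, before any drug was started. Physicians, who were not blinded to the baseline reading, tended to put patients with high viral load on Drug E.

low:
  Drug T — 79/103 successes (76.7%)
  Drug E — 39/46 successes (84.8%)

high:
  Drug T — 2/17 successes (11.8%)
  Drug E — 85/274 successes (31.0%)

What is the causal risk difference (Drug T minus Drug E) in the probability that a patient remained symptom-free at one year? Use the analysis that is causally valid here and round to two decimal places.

The stratified and pooled comparisons disagree (Drug E wins within each viral load; Drug T wins overall), so the answer turns on the causal role of viral load.
Viral load differs across drugs for reasons unrelated to any effect of the drug itself, and it separately predicts the outcome — a classic confounder. We must compare within viral load levels.
Adjusting over the population distribution of viral load: 0.339·(0.767−0.848) + 0.661·(0.118−0.310) = -0.155.

-0.15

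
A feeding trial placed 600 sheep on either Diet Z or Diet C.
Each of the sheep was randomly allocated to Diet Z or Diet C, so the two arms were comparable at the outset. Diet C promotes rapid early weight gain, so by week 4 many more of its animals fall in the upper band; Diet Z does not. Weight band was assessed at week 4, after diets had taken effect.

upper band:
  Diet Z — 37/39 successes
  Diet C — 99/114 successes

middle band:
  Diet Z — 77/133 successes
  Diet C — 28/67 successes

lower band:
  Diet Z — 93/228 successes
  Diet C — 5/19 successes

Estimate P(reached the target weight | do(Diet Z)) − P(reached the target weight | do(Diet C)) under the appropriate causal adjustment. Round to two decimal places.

The week-4 weight band-specific comparison favours Diet Z throughout, but the pooled figures favour Diet C. The question is whether to condition on week-4 weight band.
Week-4 weight band is recorded after the diet and is itself shifted by it — it sits on the causal path from diet to outcome. Conditioning on a mediator would strip out part of the effect we want; the pooled comparison gives the total causal effect.
The causal difference is the pooled difference: 0.517 − 0.660 = -0.142.

-0.14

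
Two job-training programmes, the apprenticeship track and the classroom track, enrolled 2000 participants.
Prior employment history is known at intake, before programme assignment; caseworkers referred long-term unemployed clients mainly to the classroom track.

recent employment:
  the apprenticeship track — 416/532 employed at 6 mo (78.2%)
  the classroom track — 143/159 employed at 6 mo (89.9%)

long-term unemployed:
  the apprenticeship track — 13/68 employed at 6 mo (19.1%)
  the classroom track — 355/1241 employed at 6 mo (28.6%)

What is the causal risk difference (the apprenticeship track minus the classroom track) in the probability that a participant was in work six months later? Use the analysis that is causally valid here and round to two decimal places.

Within every prior employment history level the classroom track has the higher rate, yet pooled the apprenticeship track does — Simpson's reversal.
Prior employment history satisfies the back-door criterion: it is not a descendant of the programme, and it blocks the spurious path from programme to outcome. Adjusting for it (i.e., using the within-prior employment history rates) gives the causal effect.
Adjusting over the population distribution of prior employment history: 0.345·(0.782−0.899) + 0.654·(0.191−0.286) = -0.103.

-0.10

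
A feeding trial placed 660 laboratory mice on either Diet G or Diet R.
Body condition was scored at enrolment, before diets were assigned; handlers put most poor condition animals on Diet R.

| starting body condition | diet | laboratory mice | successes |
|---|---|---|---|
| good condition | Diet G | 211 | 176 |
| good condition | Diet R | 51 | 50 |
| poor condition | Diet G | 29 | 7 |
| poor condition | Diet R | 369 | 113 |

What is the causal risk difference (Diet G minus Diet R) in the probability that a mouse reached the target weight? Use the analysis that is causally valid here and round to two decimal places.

Starting body condition satisfies the back-door criterion: it is not a descendant of the diet, and it blocks the spurious path from diet to outcome. Adjusting for it (i.e., using the within-starting body condition rates) gives the causal effect.
Adjusting over the population distribution of starting body condition: 0.397·(0.834−0.980) + 0.603·(0.241−0.306) = -0.097.

-0.10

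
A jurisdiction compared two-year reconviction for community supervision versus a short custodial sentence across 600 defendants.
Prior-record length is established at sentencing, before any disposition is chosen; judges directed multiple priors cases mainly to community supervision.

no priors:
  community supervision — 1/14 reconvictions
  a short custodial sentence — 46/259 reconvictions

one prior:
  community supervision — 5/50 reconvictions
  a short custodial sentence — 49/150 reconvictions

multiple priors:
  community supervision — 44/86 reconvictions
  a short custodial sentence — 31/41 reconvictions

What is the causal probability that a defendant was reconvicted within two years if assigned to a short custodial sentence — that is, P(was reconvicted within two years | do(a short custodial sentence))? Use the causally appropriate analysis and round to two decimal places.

0.35

Within every prior-record length level community supervision has the lower rate, yet pooled a short custodial sentence does — Simpson's reversal.
Nothing the disposition does changes prior-record length; the imbalance is an allocation artefact. With prior-record length also predicting the outcome, the pooled figure is confounded, and the within-stratum comparison is the causal one.
Standardising a short custodial sentence to the population prior-record length mix: 0.455·46/259 + 0.333·49/150 + 0.212·31/41 = 0.350.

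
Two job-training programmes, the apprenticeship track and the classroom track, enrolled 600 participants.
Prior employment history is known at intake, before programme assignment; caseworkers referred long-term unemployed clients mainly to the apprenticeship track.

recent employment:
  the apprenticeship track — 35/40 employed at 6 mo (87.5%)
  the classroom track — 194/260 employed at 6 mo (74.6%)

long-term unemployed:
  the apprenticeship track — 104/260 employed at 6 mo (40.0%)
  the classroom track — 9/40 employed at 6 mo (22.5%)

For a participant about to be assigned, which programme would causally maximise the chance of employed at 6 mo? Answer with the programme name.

The prior employment history-specific comparison favours the apprenticeship track throughout, but the pooled figures favour the classroom track. The question is whether to condition on prior employment history.
Prior employment history differs across programmes for reasons unrelated to any effect of the programme itself, and it separately predicts the outcome — a classic confounder. We must compare within prior employment history levels.
Within each level — recent employment: 87.5% vs 74.6%; long-term unemployed: 40.0% vs 22.5% — the apprenticeship track is higher every time.

the apprenticeship track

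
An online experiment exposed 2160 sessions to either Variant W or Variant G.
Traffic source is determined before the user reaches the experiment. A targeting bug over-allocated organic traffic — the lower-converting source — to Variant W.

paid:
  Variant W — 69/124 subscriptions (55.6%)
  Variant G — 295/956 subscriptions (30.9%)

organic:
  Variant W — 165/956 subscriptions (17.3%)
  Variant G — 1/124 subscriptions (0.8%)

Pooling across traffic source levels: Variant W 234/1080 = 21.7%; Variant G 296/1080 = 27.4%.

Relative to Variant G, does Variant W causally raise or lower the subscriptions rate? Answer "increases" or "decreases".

increases

The imbalance in traffic source arose from how sessions were allocated, not from anything the variant did; and traffic source independently affects the outcome. The pooled gap is confounded — condition on traffic source.
Within each level — paid: 55.6% vs 30.9%; organic: 17.3% vs 0.8% — Variant W is higher every time.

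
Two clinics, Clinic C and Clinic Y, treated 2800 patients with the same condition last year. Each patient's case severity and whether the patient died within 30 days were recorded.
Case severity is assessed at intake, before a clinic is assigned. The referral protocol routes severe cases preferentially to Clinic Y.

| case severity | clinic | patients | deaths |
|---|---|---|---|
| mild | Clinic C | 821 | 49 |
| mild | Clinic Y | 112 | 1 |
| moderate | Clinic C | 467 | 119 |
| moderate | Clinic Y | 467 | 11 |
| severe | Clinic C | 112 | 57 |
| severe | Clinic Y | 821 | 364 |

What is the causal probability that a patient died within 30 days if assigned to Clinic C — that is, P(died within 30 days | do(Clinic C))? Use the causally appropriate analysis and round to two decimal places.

0.27

Clinic Y is lower inside every case severity stratum but Clinic C is lower in aggregate. Whether to stratify depends on how case severity relates to the clinic.
Since case severity is a pre-existing factor (not a product of the clinic) and it affects the outcome on its own, it is a confounder. The stratified rates, not the pooled rate, identify the causal effect.
Standardising Clinic C to the population case severity mix: 0.333·49/821 + 0.334·119/467 + 0.333·57/112 = 0.274.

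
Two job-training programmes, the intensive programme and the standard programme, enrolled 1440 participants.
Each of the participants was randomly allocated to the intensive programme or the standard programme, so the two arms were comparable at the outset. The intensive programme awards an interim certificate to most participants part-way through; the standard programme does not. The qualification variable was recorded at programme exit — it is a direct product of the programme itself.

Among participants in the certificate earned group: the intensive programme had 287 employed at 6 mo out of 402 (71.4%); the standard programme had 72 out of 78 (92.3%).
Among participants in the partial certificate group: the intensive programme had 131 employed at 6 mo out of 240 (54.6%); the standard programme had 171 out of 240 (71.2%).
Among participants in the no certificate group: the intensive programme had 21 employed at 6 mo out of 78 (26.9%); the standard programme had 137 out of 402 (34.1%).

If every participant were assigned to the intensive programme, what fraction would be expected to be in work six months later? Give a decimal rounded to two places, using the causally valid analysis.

the standard programme is higher inside every qualification attained during the programme stratum but the intensive programme is higher in aggregate. Whether to stratify depends on how qualification attained during the programme relates to the programme.
Qualification attained during the programme is recorded after the programme and is itself shifted by it — it sits on the causal path from programme to outcome. Conditioning on a mediator would strip out part of the effect we want; the pooled comparison gives the total causal effect.
So P(outcome | do(the intensive programme)) is just the pooled rate for the intensive programme: 439/720 = 0.610.

0.61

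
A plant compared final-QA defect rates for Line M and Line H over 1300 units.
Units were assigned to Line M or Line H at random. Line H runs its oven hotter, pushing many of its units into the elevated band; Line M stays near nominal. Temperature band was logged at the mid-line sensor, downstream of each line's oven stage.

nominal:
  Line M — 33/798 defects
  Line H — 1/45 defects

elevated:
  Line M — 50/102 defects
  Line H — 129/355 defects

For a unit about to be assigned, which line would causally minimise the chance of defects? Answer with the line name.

Within every in-process temperature band level Line H has the lower rate, yet pooled Line M does — Simpson's reversal.
Stratifying would compare lines among units the lines themselves sorted into in-process temperature band groups — a form of selection on an intermediate. The unconditioned pooled rates give the total causal effect.
Pooled: Line M 9.2% vs Line H 32.5%; Line M is lower overall.

Line M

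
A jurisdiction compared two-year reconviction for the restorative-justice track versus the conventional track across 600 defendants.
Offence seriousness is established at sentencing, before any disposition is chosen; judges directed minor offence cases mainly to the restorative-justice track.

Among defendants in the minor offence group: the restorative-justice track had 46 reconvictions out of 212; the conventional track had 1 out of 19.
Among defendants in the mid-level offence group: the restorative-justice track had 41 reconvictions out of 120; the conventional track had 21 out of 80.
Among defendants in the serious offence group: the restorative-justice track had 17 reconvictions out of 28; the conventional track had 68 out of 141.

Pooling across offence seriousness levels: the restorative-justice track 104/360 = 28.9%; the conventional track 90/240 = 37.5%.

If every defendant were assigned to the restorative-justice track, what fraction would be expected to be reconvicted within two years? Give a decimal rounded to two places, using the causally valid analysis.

0.37

The offence seriousness-specific comparison favours the conventional track throughout, but the pooled figures favour the restorative-justice track. The question is whether to condition on offence seriousness.
Offence seriousness is set before the disposition has any effect — it is not caused by the disposition — and it independently drives the outcome. That makes it a confounder, so the causal comparison is within offence seriousness levels.
Standardising the restorative-justice track to the population offence seriousness mix: 0.385·46/212 + 0.333·41/120 + 0.282·17/28 = 0.368.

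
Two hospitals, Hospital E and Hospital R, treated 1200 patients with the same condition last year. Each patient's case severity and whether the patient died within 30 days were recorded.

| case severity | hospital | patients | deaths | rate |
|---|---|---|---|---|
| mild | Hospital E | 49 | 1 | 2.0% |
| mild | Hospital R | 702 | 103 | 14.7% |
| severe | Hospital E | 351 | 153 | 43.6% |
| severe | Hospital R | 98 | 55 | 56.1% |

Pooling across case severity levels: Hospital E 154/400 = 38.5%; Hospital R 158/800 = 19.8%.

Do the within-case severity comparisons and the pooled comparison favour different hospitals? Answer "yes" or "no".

yes

Within each case severity level (mild 2.0% vs 14.7%; severe 43.6% vs 56.1%), Hospital E has the lower rate every time. Pooled: 38.5% vs 19.8% — Hospital R has the lower rate overall. The two comparisons disagree.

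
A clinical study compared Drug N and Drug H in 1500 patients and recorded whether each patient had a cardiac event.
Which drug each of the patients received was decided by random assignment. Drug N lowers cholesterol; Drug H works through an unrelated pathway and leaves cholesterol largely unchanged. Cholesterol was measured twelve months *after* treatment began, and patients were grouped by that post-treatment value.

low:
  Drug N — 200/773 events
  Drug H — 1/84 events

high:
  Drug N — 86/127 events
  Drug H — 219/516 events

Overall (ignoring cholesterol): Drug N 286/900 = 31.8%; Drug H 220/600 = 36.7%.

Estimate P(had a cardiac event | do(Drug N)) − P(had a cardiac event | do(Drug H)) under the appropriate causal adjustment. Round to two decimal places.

Drug H is lower inside every cholesterol stratum but Drug N is lower in aggregate. Whether to stratify depends on how cholesterol relates to the drug.
Cholesterol here is a post-treatment variable shaped by the drug; conditioning on it would introduce bias rather than remove it. The overall comparison is the causal one.
The causal difference is the pooled difference: 0.318 − 0.367 = -0.049.

-0.05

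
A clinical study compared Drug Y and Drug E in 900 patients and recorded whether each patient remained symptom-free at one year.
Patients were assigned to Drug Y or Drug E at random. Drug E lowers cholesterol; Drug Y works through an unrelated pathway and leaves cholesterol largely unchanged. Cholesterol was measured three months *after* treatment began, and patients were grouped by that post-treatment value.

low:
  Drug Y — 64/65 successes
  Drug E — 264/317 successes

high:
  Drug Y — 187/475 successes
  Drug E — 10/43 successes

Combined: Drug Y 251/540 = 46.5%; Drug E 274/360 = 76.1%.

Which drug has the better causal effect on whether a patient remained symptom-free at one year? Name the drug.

The cholesterol-specific comparison favours Drug Y throughout, but the pooled figures favour Drug E. The question is whether to condition on cholesterol.
Cholesterol lies on the pathway drug → cholesterol → outcome, so adjusting for it blocks the indirect effect. For the total causal effect of drug, use the unadjusted pooled rates.
Pooled: Drug Y 46.5% vs Drug E 76.1%; Drug E is higher overall.

Drug E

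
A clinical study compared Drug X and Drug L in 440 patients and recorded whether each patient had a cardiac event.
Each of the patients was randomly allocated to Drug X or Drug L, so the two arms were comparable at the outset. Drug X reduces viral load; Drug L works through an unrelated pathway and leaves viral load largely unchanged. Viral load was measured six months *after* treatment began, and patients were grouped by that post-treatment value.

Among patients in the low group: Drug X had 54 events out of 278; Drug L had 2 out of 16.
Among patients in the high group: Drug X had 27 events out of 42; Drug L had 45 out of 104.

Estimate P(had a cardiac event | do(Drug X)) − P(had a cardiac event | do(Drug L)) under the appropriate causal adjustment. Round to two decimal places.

-0.14

Viral load is recorded after the drug and is itself shifted by it — it sits on the causal path from drug to outcome. Conditioning on a mediator would strip out part of the effect we want; the pooled comparison gives the total causal effect.
The causal difference is the pooled difference: 0.253 − 0.392 = -0.139.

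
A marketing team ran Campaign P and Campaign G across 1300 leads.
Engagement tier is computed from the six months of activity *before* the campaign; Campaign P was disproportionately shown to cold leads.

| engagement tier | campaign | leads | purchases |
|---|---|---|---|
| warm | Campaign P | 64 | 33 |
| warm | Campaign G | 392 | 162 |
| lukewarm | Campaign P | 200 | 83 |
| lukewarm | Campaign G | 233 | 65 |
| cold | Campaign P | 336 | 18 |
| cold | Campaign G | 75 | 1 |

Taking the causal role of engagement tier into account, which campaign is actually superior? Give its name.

Campaign P is higher inside every engagement tier stratum but Campaign G is higher in aggregate. Whether to stratify depends on how engagement tier relates to the campaign.
The imbalance in engagement tier arose from how leads were allocated, not from anything the campaign did; and engagement tier independently affects the outcome. The pooled gap is confounded — condition on engagement tier.
Within each level — warm: 51.6% vs 41.3%; lukewarm: 41.5% vs 27.9%; cold: 5.4% vs 1.3% — Campaign P is higher every time.

Campaign P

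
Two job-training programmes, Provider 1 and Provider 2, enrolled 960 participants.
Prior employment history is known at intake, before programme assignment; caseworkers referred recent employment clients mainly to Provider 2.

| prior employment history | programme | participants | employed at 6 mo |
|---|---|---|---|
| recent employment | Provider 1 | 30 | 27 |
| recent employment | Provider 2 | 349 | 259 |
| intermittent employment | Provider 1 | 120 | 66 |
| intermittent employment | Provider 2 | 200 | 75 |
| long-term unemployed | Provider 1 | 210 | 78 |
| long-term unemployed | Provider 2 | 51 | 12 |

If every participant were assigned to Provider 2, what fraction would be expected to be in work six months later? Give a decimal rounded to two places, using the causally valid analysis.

Within every prior employment history level Provider 1 has the higher rate, yet pooled Provider 2 does — Simpson's reversal.
Here prior employment history is a common cause — it drives both which programme a case falls under and the outcome. The crude comparison mixes populations; the stratum-specific rates are the causally relevant ones.
Standardising Provider 2 to the population prior employment history mix: 0.395·259/349 + 0.333·75/200 + 0.272·12/51 = 0.482.

0.48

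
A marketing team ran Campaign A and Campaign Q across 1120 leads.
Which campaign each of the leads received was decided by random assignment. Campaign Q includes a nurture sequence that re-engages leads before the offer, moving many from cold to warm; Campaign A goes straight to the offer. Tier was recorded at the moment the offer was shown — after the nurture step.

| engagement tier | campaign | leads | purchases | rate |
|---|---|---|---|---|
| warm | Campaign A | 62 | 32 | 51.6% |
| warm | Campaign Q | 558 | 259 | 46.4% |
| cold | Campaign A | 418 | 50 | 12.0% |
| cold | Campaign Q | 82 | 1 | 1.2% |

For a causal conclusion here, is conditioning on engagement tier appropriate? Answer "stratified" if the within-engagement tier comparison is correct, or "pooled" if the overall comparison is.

pooled

Engagement tier is recorded after the campaign and is itself shifted by it — it sits on the causal path from campaign to outcome. Conditioning on a mediator would strip out part of the effect we want; the pooled comparison gives the total causal effect.
Pooled: Campaign A 17.1% vs Campaign Q 40.6%; Campaign Q is higher overall.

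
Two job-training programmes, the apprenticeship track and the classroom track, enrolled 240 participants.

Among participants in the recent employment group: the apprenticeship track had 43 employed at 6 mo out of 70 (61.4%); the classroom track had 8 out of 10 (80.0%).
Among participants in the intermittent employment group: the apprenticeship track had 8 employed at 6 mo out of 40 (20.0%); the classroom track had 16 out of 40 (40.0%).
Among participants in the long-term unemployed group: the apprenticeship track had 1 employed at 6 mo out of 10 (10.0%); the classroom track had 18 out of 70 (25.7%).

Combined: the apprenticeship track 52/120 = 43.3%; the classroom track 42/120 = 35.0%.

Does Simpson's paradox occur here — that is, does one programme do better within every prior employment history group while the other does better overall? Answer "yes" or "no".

Within each prior employment history level (recent employment 61.4% vs 80.0%; intermittent employment 20.0% vs 40.0%; long-term unemployed 10.0% vs 25.7%), the classroom track has the higher rate every time. Pooled: 43.3% vs 35.0% — the apprenticeship track has the higher rate overall. The two comparisons disagree.

yes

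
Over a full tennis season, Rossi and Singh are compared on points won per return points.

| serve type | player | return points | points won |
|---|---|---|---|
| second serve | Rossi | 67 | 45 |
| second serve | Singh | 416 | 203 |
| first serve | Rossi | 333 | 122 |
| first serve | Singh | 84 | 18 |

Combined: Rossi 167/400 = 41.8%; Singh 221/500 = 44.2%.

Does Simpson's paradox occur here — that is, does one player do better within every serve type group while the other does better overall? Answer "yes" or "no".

yes

Within each serve type level (second serve 67.2% vs 48.8%; first serve 36.6% vs 21.4%), Rossi has the higher rate every time. Pooled: 41.8% vs 44.2% — Singh has the higher rate overall. The two comparisons disagree.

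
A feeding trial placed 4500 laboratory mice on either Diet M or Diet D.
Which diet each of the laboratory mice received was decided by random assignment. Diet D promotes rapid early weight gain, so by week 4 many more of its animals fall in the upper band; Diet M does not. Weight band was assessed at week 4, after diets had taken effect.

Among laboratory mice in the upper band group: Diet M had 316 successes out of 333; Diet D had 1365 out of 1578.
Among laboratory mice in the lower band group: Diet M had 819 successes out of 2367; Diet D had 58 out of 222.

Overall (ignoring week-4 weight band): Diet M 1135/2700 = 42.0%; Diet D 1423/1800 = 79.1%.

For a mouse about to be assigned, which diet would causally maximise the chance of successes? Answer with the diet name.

Diet M is higher inside every week-4 weight band stratum but Diet D is higher in aggregate. Whether to stratify depends on how week-4 weight band relates to the diet.
Week-4 weight band here is a post-treatment variable shaped by the diet; conditioning on it would introduce bias rather than remove it. The overall comparison is the causal one.
Pooled: Diet M 42.0% vs Diet D 79.1%; Diet D is higher overall.

Diet D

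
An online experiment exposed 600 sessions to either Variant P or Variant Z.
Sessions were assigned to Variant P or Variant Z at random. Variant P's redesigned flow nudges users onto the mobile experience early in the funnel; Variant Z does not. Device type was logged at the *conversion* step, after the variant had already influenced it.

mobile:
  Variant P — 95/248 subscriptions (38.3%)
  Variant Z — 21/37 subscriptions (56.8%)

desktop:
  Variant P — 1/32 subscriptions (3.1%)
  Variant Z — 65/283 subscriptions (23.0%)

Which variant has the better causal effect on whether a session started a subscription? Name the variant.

Device type lies on the pathway variant → device type → outcome, so adjusting for it blocks the indirect effect. For the total causal effect of variant, use the unadjusted pooled rates.
Pooled: Variant P 34.3% vs Variant Z 26.9%; Variant P is higher overall.

Variant P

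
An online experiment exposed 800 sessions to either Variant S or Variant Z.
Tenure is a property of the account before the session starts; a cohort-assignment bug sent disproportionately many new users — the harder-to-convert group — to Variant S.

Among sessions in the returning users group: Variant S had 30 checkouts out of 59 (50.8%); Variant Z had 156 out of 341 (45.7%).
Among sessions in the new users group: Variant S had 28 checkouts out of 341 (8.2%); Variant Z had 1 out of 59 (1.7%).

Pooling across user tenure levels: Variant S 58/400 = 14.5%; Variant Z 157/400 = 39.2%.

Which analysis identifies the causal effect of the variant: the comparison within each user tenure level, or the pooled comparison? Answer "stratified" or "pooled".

The stratified and pooled comparisons disagree (Variant S wins within each user tenure; Variant Z wins overall), so the answer turns on the causal role of user tenure.
The imbalance in user tenure arose from how sessions were allocated, not from anything the variant did; and user tenure independently affects the outcome. The pooled gap is confounded — condition on user tenure.
Within each level — returning users: 50.8% vs 45.7%; new users: 8.2% vs 1.7% — Variant S is higher every time.

stratified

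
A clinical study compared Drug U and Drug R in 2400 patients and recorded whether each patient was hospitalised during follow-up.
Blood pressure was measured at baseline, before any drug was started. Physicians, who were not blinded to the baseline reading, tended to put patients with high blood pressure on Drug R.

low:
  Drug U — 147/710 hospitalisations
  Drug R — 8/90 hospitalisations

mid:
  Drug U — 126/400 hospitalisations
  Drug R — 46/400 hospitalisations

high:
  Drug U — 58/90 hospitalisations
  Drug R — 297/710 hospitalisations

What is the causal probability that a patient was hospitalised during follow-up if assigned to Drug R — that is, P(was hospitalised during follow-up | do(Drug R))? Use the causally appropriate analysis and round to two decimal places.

The blood pressure-specific comparison favours Drug R throughout, but the pooled figures favour Drug U. The question is whether to condition on blood pressure.
Blood pressure is set before the drug has any effect — it is not caused by the drug — and it independently drives the outcome. That makes it a confounder, so the causal comparison is within blood pressure levels.
Standardising Drug R to the population blood pressure mix: 0.333·8/90 + 0.333·46/400 + 0.333·297/710 = 0.207.

0.21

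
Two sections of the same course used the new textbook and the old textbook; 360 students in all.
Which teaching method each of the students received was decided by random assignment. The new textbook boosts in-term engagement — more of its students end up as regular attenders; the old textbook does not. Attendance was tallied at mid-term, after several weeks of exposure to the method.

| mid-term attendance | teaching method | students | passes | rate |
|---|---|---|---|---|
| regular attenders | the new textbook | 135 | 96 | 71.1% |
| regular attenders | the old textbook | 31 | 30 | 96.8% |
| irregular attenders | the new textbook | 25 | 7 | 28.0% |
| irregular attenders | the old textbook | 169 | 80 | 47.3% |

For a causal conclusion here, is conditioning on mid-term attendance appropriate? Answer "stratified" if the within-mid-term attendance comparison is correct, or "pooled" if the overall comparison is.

pooled

Because the teaching method influences mid-term attendance, mid-term attendance is a post-treatment mediator, not a confounder. Stratifying on it would bias the estimate; the causal effect is the crude pooled difference.
Pooled: the new textbook 64.4% vs the old textbook 55.0%; the new textbook is higher overall.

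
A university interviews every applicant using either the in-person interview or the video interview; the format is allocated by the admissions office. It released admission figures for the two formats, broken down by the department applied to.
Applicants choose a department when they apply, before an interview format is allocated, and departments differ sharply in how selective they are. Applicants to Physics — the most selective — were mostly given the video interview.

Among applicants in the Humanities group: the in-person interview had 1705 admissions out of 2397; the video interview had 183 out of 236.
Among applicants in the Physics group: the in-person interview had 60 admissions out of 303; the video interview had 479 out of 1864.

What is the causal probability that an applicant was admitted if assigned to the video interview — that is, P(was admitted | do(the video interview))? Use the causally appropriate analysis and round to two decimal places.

0.54

Nothing the interview format does changes department; the imbalance is an allocation artefact. With department also predicting the outcome, the pooled figure is confounded, and the within-stratum comparison is the causal one.
Standardising the video interview to the population department mix: 0.549·183/236 + 0.451·479/1864 = 0.541.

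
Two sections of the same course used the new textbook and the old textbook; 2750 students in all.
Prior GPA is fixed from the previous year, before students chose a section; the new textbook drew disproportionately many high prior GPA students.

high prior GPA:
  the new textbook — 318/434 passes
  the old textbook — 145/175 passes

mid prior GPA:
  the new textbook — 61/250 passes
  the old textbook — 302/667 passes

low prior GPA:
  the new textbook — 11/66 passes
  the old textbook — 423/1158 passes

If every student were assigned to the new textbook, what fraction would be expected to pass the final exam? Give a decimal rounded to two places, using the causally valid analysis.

0.32

The stratified and pooled comparisons disagree (the old textbook wins within each prior GPA band; the new textbook wins overall), so the answer turns on the causal role of prior GPA band.
Prior GPA band satisfies the back-door criterion: it is not a descendant of the teaching method, and it blocks the spurious path from teaching method to outcome. Adjusting for it (i.e., using the within-prior GPA band rates) gives the causal effect.
Standardising the new textbook to the population prior GPA band mix: 0.221·318/434 + 0.333·61/250 + 0.445·11/66 = 0.318.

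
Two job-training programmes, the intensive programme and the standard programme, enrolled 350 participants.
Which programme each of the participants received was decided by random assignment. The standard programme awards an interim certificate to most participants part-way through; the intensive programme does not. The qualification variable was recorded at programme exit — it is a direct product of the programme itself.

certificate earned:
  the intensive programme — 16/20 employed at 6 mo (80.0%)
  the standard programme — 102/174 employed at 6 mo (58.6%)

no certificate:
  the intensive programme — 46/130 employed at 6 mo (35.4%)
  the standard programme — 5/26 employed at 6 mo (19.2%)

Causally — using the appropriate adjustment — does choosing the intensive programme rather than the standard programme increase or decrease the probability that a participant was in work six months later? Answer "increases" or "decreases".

Qualification attained during the programme here is a post-treatment variable shaped by the programme; conditioning on it would introduce bias rather than remove it. The overall comparison is the causal one.
Pooled: the intensive programme 41.3% vs the standard programme 53.5%; the standard programme is higher overall.

decreases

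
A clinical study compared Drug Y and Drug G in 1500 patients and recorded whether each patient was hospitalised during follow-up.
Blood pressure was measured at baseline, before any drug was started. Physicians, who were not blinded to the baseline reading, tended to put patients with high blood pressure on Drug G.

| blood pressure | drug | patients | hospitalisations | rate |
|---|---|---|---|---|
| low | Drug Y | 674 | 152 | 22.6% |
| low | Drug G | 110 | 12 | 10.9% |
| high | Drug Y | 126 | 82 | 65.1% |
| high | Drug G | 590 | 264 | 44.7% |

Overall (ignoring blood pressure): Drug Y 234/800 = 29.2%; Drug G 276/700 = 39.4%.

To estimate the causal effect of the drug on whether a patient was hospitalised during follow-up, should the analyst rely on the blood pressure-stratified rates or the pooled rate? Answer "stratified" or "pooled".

Drug G is lower inside every blood pressure stratum but Drug Y is lower in aggregate. Whether to stratify depends on how blood pressure relates to the drug.
Blood pressure satisfies the back-door criterion: it is not a descendant of the drug, and it blocks the spurious path from drug to outcome. Adjusting for it (i.e., using the within-blood pressure rates) gives the causal effect.
Within each level — low: 22.6% vs 10.9%; high: 65.1% vs 44.7% — Drug G is lower every time.

stratified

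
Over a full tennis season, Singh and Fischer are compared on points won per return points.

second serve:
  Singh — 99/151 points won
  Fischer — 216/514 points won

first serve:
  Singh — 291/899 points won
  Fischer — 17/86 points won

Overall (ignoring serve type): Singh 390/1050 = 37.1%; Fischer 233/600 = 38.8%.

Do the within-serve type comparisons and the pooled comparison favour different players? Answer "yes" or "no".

yes

Within each serve type level (second serve 65.6% vs 42.0%; first serve 32.4% vs 19.8%), Singh has the higher rate every time. Pooled: 37.1% vs 38.8% — Fischer has the higher rate overall. The two comparisons disagree.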